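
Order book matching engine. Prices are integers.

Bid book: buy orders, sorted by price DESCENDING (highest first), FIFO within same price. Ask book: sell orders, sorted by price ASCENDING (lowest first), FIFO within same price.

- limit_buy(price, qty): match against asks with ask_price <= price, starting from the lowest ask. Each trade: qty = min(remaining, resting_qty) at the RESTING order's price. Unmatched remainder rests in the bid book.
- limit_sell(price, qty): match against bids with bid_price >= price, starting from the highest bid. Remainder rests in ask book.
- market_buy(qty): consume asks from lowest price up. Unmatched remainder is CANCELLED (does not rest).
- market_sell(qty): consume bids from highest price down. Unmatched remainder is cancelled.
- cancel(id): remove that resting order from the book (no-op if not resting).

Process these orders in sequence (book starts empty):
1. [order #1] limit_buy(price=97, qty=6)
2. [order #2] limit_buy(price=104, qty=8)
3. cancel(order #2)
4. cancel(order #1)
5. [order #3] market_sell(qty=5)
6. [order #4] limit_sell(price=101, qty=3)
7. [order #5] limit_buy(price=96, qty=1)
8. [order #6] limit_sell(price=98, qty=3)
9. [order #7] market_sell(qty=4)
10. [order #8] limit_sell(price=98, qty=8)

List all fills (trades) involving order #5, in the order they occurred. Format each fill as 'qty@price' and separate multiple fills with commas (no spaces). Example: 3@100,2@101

Answer: 1@96

Derivation:
After op 1 [order #1] limit_buy(price=97, qty=6): fills=none; bids=[#1:6@97] asks=[-]
After op 2 [order #2] limit_buy(price=104, qty=8): fills=none; bids=[#2:8@104 #1:6@97] asks=[-]
After op 3 cancel(order #2): fills=none; bids=[#1:6@97] asks=[-]
After op 4 cancel(order #1): fills=none; bids=[-] asks=[-]
After op 5 [order #3] market_sell(qty=5): fills=none; bids=[-] asks=[-]
After op 6 [order #4] limit_sell(price=101, qty=3): fills=none; bids=[-] asks=[#4:3@101]
After op 7 [order #5] limit_buy(price=96, qty=1): fills=none; bids=[#5:1@96] asks=[#4:3@101]
After op 8 [order #6] limit_sell(price=98, qty=3): fills=none; bids=[#5:1@96] asks=[#6:3@98 #4:3@101]
After op 9 [order #7] market_sell(qty=4): fills=#5x#7:1@96; bids=[-] asks=[#6:3@98 #4:3@101]
After op 10 [order #8] limit_sell(price=98, qty=8): fills=none; bids=[-] asks=[#6:3@98 #8:8@98 #4:3@101]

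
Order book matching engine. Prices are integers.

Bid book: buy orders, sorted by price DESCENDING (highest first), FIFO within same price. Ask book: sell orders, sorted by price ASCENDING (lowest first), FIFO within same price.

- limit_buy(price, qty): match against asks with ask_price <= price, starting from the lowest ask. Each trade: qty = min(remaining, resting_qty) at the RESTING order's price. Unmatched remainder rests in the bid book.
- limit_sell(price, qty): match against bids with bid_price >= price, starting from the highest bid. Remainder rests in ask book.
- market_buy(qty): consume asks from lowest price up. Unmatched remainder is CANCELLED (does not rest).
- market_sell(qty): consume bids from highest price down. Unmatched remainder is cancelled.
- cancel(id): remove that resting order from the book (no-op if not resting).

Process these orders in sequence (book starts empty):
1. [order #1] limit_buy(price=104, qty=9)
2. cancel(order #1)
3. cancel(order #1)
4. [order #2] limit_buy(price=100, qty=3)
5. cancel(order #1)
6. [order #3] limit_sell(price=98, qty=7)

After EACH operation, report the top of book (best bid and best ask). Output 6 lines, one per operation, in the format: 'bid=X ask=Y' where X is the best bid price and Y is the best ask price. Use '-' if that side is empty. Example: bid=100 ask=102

Answer: bid=104 ask=-
bid=- ask=-
bid=- ask=-
bid=100 ask=-
bid=100 ask=-
bid=- ask=98

Derivation:
After op 1 [order #1] limit_buy(price=104, qty=9): fills=none; bids=[#1:9@104] asks=[-]
After op 2 cancel(order #1): fills=none; bids=[-] asks=[-]
After op 3 cancel(order #1): fills=none; bids=[-] asks=[-]
After op 4 [order #2] limit_buy(price=100, qty=3): fills=none; bids=[#2:3@100] asks=[-]
After op 5 cancel(order #1): fills=none; bids=[#2:3@100] asks=[-]
After op 6 [order #3] limit_sell(price=98, qty=7): fills=#2x#3:3@100; bids=[-] asks=[#3:4@98]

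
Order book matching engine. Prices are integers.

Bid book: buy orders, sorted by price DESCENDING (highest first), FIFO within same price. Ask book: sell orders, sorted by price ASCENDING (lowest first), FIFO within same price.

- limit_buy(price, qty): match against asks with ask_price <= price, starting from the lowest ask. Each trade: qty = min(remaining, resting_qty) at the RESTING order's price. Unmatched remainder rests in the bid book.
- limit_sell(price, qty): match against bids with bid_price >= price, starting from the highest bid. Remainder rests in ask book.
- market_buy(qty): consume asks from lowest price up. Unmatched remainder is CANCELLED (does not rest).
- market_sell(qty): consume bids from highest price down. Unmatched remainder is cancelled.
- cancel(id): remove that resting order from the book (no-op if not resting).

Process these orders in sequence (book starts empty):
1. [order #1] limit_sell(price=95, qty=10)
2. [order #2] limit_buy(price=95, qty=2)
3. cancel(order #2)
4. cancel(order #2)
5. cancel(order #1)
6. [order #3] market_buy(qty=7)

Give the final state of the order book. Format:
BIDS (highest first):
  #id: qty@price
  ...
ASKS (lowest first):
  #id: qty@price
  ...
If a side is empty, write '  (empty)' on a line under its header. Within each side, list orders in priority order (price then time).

After op 1 [order #1] limit_sell(price=95, qty=10): fills=none; bids=[-] asks=[#1:10@95]
After op 2 [order #2] limit_buy(price=95, qty=2): fills=#2x#1:2@95; bids=[-] asks=[#1:8@95]
After op 3 cancel(order #2): fills=none; bids=[-] asks=[#1:8@95]
After op 4 cancel(order #2): fills=none; bids=[-] asks=[#1:8@95]
After op 5 cancel(order #1): fills=none; bids=[-] asks=[-]
After op 6 [order #3] market_buy(qty=7): fills=none; bids=[-] asks=[-]

Answer: BIDS (highest first):
  (empty)
ASKS (lowest first):
  (empty)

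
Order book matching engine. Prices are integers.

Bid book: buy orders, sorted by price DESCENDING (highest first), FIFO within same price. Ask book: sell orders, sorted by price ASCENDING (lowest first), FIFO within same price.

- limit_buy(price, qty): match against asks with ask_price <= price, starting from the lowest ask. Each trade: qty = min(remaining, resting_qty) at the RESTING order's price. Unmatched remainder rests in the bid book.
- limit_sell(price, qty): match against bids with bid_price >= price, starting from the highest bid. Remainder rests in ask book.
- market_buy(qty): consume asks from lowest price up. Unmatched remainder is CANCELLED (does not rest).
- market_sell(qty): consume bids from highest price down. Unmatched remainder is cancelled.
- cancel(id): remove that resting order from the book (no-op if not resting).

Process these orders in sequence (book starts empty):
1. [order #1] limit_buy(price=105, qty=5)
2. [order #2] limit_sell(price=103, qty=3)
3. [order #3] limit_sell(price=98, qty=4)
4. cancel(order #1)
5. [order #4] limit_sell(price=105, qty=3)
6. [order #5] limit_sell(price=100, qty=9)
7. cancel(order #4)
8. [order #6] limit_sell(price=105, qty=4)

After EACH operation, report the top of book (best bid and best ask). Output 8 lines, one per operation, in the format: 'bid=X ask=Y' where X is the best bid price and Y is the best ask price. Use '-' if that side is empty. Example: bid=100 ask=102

After op 1 [order #1] limit_buy(price=105, qty=5): fills=none; bids=[#1:5@105] asks=[-]
After op 2 [order #2] limit_sell(price=103, qty=3): fills=#1x#2:3@105; bids=[#1:2@105] asks=[-]
After op 3 [order #3] limit_sell(price=98, qty=4): fills=#1x#3:2@105; bids=[-] asks=[#3:2@98]
After op 4 cancel(order #1): fills=none; bids=[-] asks=[#3:2@98]
After op 5 [order #4] limit_sell(price=105, qty=3): fills=none; bids=[-] asks=[#3:2@98 #4:3@105]
After op 6 [order #5] limit_sell(price=100, qty=9): fills=none; bids=[-] asks=[#3:2@98 #5:9@100 #4:3@105]
After op 7 cancel(order #4): fills=none; bids=[-] asks=[#3:2@98 #5:9@100]
After op 8 [order #6] limit_sell(price=105, qty=4): fills=none; bids=[-] asks=[#3:2@98 #5:9@100 #6:4@105]

Answer: bid=105 ask=-
bid=105 ask=-
bid=- ask=98
bid=- ask=98
bid=- ask=98
bid=- ask=98
bid=- ask=98
bid=- ask=98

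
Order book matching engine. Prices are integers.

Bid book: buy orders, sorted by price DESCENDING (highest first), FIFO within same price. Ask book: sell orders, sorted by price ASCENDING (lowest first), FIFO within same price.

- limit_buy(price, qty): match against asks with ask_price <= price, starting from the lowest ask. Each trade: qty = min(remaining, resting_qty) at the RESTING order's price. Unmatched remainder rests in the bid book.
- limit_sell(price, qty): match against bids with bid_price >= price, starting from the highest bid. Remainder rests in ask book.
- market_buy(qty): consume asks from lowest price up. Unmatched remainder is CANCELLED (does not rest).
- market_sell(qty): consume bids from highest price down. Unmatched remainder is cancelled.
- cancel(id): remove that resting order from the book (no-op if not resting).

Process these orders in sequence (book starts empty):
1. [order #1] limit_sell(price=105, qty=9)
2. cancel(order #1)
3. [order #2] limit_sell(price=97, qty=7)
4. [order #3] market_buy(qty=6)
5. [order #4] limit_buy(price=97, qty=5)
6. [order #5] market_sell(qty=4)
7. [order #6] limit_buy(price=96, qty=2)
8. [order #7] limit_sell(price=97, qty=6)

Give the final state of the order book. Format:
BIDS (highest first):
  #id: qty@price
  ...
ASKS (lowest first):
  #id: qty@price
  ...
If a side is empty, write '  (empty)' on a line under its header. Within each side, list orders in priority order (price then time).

Answer: BIDS (highest first):
  #6: 2@96
ASKS (lowest first):
  #7: 6@97

Derivation:
After op 1 [order #1] limit_sell(price=105, qty=9): fills=none; bids=[-] asks=[#1:9@105]
After op 2 cancel(order #1): fills=none; bids=[-] asks=[-]
After op 3 [order #2] limit_sell(price=97, qty=7): fills=none; bids=[-] asks=[#2:7@97]
After op 4 [order #3] market_buy(qty=6): fills=#3x#2:6@97; bids=[-] asks=[#2:1@97]
After op 5 [order #4] limit_buy(price=97, qty=5): fills=#4x#2:1@97; bids=[#4:4@97] asks=[-]
After op 6 [order #5] market_sell(qty=4): fills=#4x#5:4@97; bids=[-] asks=[-]
After op 7 [order #6] limit_buy(price=96, qty=2): fills=none; bids=[#6:2@96] asks=[-]
After op 8 [order #7] limit_sell(price=97, qty=6): fills=none; bids=[#6:2@96] asks=[#7:6@97]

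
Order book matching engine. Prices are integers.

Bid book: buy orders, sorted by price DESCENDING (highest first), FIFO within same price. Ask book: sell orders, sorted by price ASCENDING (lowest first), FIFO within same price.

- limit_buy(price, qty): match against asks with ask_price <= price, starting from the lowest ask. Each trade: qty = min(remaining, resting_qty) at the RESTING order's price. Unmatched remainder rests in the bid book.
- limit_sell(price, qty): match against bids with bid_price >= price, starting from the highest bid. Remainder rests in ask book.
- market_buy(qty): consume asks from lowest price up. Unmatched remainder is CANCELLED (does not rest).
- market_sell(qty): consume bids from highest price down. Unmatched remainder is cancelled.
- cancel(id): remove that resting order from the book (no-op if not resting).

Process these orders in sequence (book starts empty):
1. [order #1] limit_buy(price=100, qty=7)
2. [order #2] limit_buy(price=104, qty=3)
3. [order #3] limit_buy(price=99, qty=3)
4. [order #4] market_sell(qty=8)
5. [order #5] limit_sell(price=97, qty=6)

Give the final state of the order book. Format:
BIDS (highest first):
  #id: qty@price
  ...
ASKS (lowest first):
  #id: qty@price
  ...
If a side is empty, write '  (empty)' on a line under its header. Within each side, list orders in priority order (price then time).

Answer: BIDS (highest first):
  (empty)
ASKS (lowest first):
  #5: 1@97

Derivation:
After op 1 [order #1] limit_buy(price=100, qty=7): fills=none; bids=[#1:7@100] asks=[-]
After op 2 [order #2] limit_buy(price=104, qty=3): fills=none; bids=[#2:3@104 #1:7@100] asks=[-]
After op 3 [order #3] limit_buy(price=99, qty=3): fills=none; bids=[#2:3@104 #1:7@100 #3:3@99] asks=[-]
After op 4 [order #4] market_sell(qty=8): fills=#2x#4:3@104 #1x#4:5@100; bids=[#1:2@100 #3:3@99] asks=[-]
After op 5 [order #5] limit_sell(price=97, qty=6): fills=#1x#5:2@100 #3x#5:3@99; bids=[-] asks=[#5:1@97]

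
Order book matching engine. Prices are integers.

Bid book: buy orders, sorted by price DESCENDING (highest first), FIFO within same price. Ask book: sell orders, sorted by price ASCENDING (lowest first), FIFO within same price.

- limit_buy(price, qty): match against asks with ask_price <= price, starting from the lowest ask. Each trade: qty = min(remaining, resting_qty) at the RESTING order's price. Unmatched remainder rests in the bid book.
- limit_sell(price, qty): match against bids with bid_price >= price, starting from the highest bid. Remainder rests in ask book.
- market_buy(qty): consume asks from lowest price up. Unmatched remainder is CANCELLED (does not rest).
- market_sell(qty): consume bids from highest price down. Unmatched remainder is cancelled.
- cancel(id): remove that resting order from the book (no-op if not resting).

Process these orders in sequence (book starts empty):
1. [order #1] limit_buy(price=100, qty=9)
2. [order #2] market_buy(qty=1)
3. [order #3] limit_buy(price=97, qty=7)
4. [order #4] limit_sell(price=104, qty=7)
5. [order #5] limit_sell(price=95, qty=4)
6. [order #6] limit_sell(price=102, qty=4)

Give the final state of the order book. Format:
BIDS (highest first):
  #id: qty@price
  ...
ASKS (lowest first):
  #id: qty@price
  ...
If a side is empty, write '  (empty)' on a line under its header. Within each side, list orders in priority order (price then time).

After op 1 [order #1] limit_buy(price=100, qty=9): fills=none; bids=[#1:9@100] asks=[-]
After op 2 [order #2] market_buy(qty=1): fills=none; bids=[#1:9@100] asks=[-]
After op 3 [order #3] limit_buy(price=97, qty=7): fills=none; bids=[#1:9@100 #3:7@97] asks=[-]
After op 4 [order #4] limit_sell(price=104, qty=7): fills=none; bids=[#1:9@100 #3:7@97] asks=[#4:7@104]
After op 5 [order #5] limit_sell(price=95, qty=4): fills=#1x#5:4@100; bids=[#1:5@100 #3:7@97] asks=[#4:7@104]
After op 6 [order #6] limit_sell(price=102, qty=4): fills=none; bids=[#1:5@100 #3:7@97] asks=[#6:4@102 #4:7@104]

Answer: BIDS (highest first):
  #1: 5@100
  #3: 7@97
ASKS (lowest first):
  #6: 4@102
  #4: 7@104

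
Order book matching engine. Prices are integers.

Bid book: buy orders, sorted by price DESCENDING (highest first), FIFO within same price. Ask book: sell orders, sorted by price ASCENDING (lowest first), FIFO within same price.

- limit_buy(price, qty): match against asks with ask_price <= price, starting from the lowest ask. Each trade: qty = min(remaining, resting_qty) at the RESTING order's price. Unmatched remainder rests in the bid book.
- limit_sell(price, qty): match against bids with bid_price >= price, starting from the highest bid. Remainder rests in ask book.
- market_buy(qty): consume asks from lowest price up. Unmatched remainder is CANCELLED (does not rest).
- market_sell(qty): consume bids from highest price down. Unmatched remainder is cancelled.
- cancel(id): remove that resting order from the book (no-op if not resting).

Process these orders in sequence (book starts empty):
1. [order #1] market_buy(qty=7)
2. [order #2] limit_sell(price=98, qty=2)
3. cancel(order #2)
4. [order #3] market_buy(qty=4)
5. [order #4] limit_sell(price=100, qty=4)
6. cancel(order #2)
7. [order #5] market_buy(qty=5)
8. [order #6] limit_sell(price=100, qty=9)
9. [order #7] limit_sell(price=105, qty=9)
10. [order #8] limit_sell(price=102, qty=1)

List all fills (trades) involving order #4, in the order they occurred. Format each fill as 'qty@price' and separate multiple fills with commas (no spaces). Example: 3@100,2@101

After op 1 [order #1] market_buy(qty=7): fills=none; bids=[-] asks=[-]
After op 2 [order #2] limit_sell(price=98, qty=2): fills=none; bids=[-] asks=[#2:2@98]
After op 3 cancel(order #2): fills=none; bids=[-] asks=[-]
After op 4 [order #3] market_buy(qty=4): fills=none; bids=[-] asks=[-]
After op 5 [order #4] limit_sell(price=100, qty=4): fills=none; bids=[-] asks=[#4:4@100]
After op 6 cancel(order #2): fills=none; bids=[-] asks=[#4:4@100]
After op 7 [order #5] market_buy(qty=5): fills=#5x#4:4@100; bids=[-] asks=[-]
After op 8 [order #6] limit_sell(price=100, qty=9): fills=none; bids=[-] asks=[#6:9@100]
After op 9 [order #7] limit_sell(price=105, qty=9): fills=none; bids=[-] asks=[#6:9@100 #7:9@105]
After op 10 [order #8] limit_sell(price=102, qty=1): fills=none; bids=[-] asks=[#6:9@100 #8:1@102 #7:9@105]

Answer: 4@100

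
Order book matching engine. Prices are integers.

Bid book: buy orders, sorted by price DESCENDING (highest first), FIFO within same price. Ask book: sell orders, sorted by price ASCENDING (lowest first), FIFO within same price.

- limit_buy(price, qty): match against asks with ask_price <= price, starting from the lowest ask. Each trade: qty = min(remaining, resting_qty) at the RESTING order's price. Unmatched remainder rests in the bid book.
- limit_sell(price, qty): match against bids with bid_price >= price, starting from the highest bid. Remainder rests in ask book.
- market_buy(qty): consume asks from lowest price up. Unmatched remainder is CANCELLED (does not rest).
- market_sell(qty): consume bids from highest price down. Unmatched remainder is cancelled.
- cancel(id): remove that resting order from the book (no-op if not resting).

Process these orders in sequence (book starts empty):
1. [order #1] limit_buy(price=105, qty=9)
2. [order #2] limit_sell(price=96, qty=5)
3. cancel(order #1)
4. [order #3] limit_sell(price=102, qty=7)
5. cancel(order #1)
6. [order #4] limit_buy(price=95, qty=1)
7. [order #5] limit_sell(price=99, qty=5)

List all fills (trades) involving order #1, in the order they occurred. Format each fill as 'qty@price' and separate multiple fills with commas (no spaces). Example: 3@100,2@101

Answer: 5@105

Derivation:
After op 1 [order #1] limit_buy(price=105, qty=9): fills=none; bids=[#1:9@105] asks=[-]
After op 2 [order #2] limit_sell(price=96, qty=5): fills=#1x#2:5@105; bids=[#1:4@105] asks=[-]
After op 3 cancel(order #1): fills=none; bids=[-] asks=[-]
After op 4 [order #3] limit_sell(price=102, qty=7): fills=none; bids=[-] asks=[#3:7@102]
After op 5 cancel(order #1): fills=none; bids=[-] asks=[#3:7@102]
After op 6 [order #4] limit_buy(price=95, qty=1): fills=none; bids=[#4:1@95] asks=[#3:7@102]
After op 7 [order #5] limit_sell(price=99, qty=5): fills=none; bids=[#4:1@95] asks=[#5:5@99 #3:7@102]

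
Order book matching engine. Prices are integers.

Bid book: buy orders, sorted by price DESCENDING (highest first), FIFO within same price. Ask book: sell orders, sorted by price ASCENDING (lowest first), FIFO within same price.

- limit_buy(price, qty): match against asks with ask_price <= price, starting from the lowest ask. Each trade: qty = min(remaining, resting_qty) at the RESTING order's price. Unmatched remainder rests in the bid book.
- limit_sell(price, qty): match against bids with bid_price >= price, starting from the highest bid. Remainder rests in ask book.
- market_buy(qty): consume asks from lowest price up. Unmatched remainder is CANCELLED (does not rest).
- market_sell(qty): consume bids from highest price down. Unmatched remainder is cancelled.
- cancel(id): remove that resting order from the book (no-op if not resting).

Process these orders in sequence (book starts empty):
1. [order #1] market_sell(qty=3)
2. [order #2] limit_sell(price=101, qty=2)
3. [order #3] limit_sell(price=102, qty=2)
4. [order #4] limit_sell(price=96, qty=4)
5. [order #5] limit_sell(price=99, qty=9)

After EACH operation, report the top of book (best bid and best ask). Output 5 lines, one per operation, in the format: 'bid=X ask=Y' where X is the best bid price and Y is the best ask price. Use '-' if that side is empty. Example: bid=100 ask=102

Answer: bid=- ask=-
bid=- ask=101
bid=- ask=101
bid=- ask=96
bid=- ask=96

Derivation:
After op 1 [order #1] market_sell(qty=3): fills=none; bids=[-] asks=[-]
After op 2 [order #2] limit_sell(price=101, qty=2): fills=none; bids=[-] asks=[#2:2@101]
After op 3 [order #3] limit_sell(price=102, qty=2): fills=none; bids=[-] asks=[#2:2@101 #3:2@102]
After op 4 [order #4] limit_sell(price=96, qty=4): fills=none; bids=[-] asks=[#4:4@96 #2:2@101 #3:2@102]
After op 5 [order #5] limit_sell(price=99, qty=9): fills=none; bids=[-] asks=[#4:4@96 #5:9@99 #2:2@101 #3:2@102]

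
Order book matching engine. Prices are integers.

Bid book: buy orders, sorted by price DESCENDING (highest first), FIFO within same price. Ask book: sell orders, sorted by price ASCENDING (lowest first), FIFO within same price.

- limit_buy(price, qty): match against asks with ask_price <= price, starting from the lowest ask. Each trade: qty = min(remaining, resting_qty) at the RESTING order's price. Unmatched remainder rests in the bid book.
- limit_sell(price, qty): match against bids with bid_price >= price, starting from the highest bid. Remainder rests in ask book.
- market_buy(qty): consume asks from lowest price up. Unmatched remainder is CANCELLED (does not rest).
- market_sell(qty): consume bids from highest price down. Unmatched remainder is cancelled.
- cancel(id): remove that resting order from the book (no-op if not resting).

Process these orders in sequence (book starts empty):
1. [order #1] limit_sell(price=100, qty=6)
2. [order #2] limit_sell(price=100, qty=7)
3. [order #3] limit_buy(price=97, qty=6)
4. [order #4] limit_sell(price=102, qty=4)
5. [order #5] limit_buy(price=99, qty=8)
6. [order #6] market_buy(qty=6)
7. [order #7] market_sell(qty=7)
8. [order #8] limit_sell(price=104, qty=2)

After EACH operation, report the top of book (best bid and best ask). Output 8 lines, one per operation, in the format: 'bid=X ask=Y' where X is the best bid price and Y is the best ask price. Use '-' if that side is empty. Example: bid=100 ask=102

Answer: bid=- ask=100
bid=- ask=100
bid=97 ask=100
bid=97 ask=100
bid=99 ask=100
bid=99 ask=100
bid=99 ask=100
bid=99 ask=100

Derivation:
After op 1 [order #1] limit_sell(price=100, qty=6): fills=none; bids=[-] asks=[#1:6@100]
After op 2 [order #2] limit_sell(price=100, qty=7): fills=none; bids=[-] asks=[#1:6@100 #2:7@100]
After op 3 [order #3] limit_buy(price=97, qty=6): fills=none; bids=[#3:6@97] asks=[#1:6@100 #2:7@100]
After op 4 [order #4] limit_sell(price=102, qty=4): fills=none; bids=[#3:6@97] asks=[#1:6@100 #2:7@100 #4:4@102]
After op 5 [order #5] limit_buy(price=99, qty=8): fills=none; bids=[#5:8@99 #3:6@97] asks=[#1:6@100 #2:7@100 #4:4@102]
After op 6 [order #6] market_buy(qty=6): fills=#6x#1:6@100; bids=[#5:8@99 #3:6@97] asks=[#2:7@100 #4:4@102]
After op 7 [order #7] market_sell(qty=7): fills=#5x#7:7@99; bids=[#5:1@99 #3:6@97] asks=[#2:7@100 #4:4@102]
After op 8 [order #8] limit_sell(price=104, qty=2): fills=none; bids=[#5:1@99 #3:6@97] asks=[#2:7@100 #4:4@102 #8:2@104]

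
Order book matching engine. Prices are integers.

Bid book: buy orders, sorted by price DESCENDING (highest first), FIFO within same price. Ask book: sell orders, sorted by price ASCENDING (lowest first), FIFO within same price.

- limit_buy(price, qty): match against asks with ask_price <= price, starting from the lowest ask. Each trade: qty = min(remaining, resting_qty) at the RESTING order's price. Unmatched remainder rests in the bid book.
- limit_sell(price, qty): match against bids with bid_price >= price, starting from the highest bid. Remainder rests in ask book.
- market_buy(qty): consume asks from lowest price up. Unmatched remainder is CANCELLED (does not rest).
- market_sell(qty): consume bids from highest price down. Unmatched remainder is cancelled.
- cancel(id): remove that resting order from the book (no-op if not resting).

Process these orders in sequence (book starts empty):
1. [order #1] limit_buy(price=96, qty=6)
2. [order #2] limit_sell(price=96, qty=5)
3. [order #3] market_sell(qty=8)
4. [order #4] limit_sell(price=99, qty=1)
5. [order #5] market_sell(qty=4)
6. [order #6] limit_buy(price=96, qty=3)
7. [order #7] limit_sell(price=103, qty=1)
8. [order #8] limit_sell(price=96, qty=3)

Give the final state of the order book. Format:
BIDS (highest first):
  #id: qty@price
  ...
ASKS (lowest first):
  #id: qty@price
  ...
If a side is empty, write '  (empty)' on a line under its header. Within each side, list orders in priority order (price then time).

After op 1 [order #1] limit_buy(price=96, qty=6): fills=none; bids=[#1:6@96] asks=[-]
After op 2 [order #2] limit_sell(price=96, qty=5): fills=#1x#2:5@96; bids=[#1:1@96] asks=[-]
After op 3 [order #3] market_sell(qty=8): fills=#1x#3:1@96; bids=[-] asks=[-]
After op 4 [order #4] limit_sell(price=99, qty=1): fills=none; bids=[-] asks=[#4:1@99]
After op 5 [order #5] market_sell(qty=4): fills=none; bids=[-] asks=[#4:1@99]
After op 6 [order #6] limit_buy(price=96, qty=3): fills=none; bids=[#6:3@96] asks=[#4:1@99]
After op 7 [order #7] limit_sell(price=103, qty=1): fills=none; bids=[#6:3@96] asks=[#4:1@99 #7:1@103]
After op 8 [order #8] limit_sell(price=96, qty=3): fills=#6x#8:3@96; bids=[-] asks=[#4:1@99 #7:1@103]

Answer: BIDS (highest first):
  (empty)
ASKS (lowest first):
  #4: 1@99
  #7: 1@103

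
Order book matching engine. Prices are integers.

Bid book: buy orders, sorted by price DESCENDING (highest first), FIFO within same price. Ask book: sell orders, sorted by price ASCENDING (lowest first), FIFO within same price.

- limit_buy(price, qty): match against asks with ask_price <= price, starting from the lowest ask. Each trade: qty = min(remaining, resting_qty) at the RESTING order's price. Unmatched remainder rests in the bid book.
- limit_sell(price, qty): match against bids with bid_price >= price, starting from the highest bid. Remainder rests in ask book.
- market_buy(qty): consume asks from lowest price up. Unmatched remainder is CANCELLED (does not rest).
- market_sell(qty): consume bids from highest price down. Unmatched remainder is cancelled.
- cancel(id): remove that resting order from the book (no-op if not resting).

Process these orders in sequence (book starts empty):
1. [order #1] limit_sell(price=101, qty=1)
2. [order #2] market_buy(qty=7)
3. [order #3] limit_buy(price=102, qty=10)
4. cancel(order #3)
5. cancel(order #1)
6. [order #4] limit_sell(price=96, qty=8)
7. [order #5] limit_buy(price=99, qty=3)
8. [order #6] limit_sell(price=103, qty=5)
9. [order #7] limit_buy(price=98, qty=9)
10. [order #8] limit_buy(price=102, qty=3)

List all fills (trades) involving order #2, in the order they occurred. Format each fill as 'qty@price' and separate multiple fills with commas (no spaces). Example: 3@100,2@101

Answer: 1@101

Derivation:
After op 1 [order #1] limit_sell(price=101, qty=1): fills=none; bids=[-] asks=[#1:1@101]
After op 2 [order #2] market_buy(qty=7): fills=#2x#1:1@101; bids=[-] asks=[-]
After op 3 [order #3] limit_buy(price=102, qty=10): fills=none; bids=[#3:10@102] asks=[-]
After op 4 cancel(order #3): fills=none; bids=[-] asks=[-]
After op 5 cancel(order #1): fills=none; bids=[-] asks=[-]
After op 6 [order #4] limit_sell(price=96, qty=8): fills=none; bids=[-] asks=[#4:8@96]
After op 7 [order #5] limit_buy(price=99, qty=3): fills=#5x#4:3@96; bids=[-] asks=[#4:5@96]
After op 8 [order #6] limit_sell(price=103, qty=5): fills=none; bids=[-] asks=[#4:5@96 #6:5@103]
After op 9 [order #7] limit_buy(price=98, qty=9): fills=#7x#4:5@96; bids=[#7:4@98] asks=[#6:5@103]
After op 10 [order #8] limit_buy(price=102, qty=3): fills=none; bids=[#8:3@102 #7:4@98] asks=[#6:5@103]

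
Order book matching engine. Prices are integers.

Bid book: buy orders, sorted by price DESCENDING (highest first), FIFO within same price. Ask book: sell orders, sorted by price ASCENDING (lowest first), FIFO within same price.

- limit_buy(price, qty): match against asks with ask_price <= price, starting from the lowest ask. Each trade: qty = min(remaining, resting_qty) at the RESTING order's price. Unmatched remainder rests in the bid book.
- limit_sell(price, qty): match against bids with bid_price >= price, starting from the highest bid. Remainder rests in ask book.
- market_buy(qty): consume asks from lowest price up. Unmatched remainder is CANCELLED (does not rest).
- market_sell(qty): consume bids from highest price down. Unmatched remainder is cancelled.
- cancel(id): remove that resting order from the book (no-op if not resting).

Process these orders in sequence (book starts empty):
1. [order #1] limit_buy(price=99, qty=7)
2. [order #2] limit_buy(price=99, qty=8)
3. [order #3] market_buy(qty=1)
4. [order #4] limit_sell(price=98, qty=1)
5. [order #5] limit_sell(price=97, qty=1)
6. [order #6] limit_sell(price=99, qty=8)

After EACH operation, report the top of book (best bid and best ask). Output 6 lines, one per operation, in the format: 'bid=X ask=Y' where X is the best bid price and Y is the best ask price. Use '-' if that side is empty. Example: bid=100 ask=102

Answer: bid=99 ask=-
bid=99 ask=-
bid=99 ask=-
bid=99 ask=-
bid=99 ask=-
bid=99 ask=-

Derivation:
After op 1 [order #1] limit_buy(price=99, qty=7): fills=none; bids=[#1:7@99] asks=[-]
After op 2 [order #2] limit_buy(price=99, qty=8): fills=none; bids=[#1:7@99 #2:8@99] asks=[-]
After op 3 [order #3] market_buy(qty=1): fills=none; bids=[#1:7@99 #2:8@99] asks=[-]
After op 4 [order #4] limit_sell(price=98, qty=1): fills=#1x#4:1@99; bids=[#1:6@99 #2:8@99] asks=[-]
After op 5 [order #5] limit_sell(price=97, qty=1): fills=#1x#5:1@99; bids=[#1:5@99 #2:8@99] asks=[-]
After op 6 [order #6] limit_sell(price=99, qty=8): fills=#1x#6:5@99 #2x#6:3@99; bids=[#2:5@99] asks=[-]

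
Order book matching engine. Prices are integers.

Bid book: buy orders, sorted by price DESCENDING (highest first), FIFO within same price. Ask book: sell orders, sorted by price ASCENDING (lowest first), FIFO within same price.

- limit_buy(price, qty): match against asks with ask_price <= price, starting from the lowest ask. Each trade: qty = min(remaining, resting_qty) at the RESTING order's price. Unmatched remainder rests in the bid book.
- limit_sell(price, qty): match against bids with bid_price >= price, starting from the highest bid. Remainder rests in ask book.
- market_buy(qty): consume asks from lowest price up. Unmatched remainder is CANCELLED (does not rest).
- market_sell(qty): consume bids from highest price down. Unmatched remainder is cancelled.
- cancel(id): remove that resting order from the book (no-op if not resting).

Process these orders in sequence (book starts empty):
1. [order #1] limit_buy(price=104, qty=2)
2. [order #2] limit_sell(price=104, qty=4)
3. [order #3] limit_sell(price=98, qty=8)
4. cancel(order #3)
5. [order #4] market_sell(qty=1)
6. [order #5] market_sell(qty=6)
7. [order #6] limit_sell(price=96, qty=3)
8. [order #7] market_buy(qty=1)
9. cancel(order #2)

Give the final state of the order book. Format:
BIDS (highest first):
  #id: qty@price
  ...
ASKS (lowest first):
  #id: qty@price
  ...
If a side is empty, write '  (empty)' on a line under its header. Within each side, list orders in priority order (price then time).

Answer: BIDS (highest first):
  (empty)
ASKS (lowest first):
  #6: 2@96

Derivation:
After op 1 [order #1] limit_buy(price=104, qty=2): fills=none; bids=[#1:2@104] asks=[-]
After op 2 [order #2] limit_sell(price=104, qty=4): fills=#1x#2:2@104; bids=[-] asks=[#2:2@104]
After op 3 [order #3] limit_sell(price=98, qty=8): fills=none; bids=[-] asks=[#3:8@98 #2:2@104]
After op 4 cancel(order #3): fills=none; bids=[-] asks=[#2:2@104]
After op 5 [order #4] market_sell(qty=1): fills=none; bids=[-] asks=[#2:2@104]
After op 6 [order #5] market_sell(qty=6): fills=none; bids=[-] asks=[#2:2@104]
After op 7 [order #6] limit_sell(price=96, qty=3): fills=none; bids=[-] asks=[#6:3@96 #2:2@104]
After op 8 [order #7] market_buy(qty=1): fills=#7x#6:1@96; bids=[-] asks=[#6:2@96 #2:2@104]
After op 9 cancel(order #2): fills=none; bids=[-] asks=[#6:2@96]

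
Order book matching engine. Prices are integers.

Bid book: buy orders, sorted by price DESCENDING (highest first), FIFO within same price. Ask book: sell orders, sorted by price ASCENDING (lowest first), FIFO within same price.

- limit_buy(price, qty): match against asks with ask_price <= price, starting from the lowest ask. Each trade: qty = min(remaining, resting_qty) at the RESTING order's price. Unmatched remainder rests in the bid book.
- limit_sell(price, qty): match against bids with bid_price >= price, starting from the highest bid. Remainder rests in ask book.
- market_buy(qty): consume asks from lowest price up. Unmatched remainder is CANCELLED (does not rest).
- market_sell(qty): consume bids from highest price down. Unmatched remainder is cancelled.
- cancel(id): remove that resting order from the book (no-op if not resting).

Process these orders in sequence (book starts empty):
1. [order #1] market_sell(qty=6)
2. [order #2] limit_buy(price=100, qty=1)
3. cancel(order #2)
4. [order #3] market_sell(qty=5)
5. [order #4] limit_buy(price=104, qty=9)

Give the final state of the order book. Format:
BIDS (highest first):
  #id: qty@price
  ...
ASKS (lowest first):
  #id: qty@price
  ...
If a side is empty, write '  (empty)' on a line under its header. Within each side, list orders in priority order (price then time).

After op 1 [order #1] market_sell(qty=6): fills=none; bids=[-] asks=[-]
After op 2 [order #2] limit_buy(price=100, qty=1): fills=none; bids=[#2:1@100] asks=[-]
After op 3 cancel(order #2): fills=none; bids=[-] asks=[-]
After op 4 [order #3] market_sell(qty=5): fills=none; bids=[-] asks=[-]
After op 5 [order #4] limit_buy(price=104, qty=9): fills=none; bids=[#4:9@104] asks=[-]

Answer: BIDS (highest first):
  #4: 9@104
ASKS (lowest first):
  (empty)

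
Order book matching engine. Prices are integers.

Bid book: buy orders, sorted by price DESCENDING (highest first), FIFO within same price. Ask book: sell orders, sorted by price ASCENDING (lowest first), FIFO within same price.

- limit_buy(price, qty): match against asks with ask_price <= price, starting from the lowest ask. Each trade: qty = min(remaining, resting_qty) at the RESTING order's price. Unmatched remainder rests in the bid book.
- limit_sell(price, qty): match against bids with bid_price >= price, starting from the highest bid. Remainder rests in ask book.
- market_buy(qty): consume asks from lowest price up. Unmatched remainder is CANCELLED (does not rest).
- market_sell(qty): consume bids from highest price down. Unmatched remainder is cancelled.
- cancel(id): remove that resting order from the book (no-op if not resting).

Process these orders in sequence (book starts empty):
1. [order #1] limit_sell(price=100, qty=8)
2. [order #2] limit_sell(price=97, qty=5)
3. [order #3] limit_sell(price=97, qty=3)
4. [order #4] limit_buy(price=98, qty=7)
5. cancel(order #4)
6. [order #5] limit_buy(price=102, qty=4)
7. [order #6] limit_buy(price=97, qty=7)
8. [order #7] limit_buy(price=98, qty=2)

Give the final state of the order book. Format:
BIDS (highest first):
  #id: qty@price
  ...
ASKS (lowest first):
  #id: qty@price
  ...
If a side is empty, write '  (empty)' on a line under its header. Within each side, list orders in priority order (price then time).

After op 1 [order #1] limit_sell(price=100, qty=8): fills=none; bids=[-] asks=[#1:8@100]
After op 2 [order #2] limit_sell(price=97, qty=5): fills=none; bids=[-] asks=[#2:5@97 #1:8@100]
After op 3 [order #3] limit_sell(price=97, qty=3): fills=none; bids=[-] asks=[#2:5@97 #3:3@97 #1:8@100]
After op 4 [order #4] limit_buy(price=98, qty=7): fills=#4x#2:5@97 #4x#3:2@97; bids=[-] asks=[#3:1@97 #1:8@100]
After op 5 cancel(order #4): fills=none; bids=[-] asks=[#3:1@97 #1:8@100]
After op 6 [order #5] limit_buy(price=102, qty=4): fills=#5x#3:1@97 #5x#1:3@100; bids=[-] asks=[#1:5@100]
After op 7 [order #6] limit_buy(price=97, qty=7): fills=none; bids=[#6:7@97] asks=[#1:5@100]
After op 8 [order #7] limit_buy(price=98, qty=2): fills=none; bids=[#7:2@98 #6:7@97] asks=[#1:5@100]

Answer: BIDS (highest first):
  #7: 2@98
  #6: 7@97
ASKS (lowest first):
  #1: 5@100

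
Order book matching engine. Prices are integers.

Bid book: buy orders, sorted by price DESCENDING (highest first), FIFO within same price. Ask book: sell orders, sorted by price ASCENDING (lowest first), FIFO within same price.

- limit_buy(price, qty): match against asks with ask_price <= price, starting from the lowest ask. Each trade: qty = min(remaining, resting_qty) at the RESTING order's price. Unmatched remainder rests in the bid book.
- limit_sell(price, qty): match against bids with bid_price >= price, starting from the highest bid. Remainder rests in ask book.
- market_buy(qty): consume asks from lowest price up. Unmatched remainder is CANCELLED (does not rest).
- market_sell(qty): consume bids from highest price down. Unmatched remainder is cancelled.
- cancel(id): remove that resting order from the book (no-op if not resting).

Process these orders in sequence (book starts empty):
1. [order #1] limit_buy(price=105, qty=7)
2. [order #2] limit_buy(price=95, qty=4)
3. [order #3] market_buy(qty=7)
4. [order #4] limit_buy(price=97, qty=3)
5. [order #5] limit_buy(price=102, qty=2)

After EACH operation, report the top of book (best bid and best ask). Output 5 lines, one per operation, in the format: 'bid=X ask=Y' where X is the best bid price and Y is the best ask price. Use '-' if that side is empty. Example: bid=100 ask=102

After op 1 [order #1] limit_buy(price=105, qty=7): fills=none; bids=[#1:7@105] asks=[-]
After op 2 [order #2] limit_buy(price=95, qty=4): fills=none; bids=[#1:7@105 #2:4@95] asks=[-]
After op 3 [order #3] market_buy(qty=7): fills=none; bids=[#1:7@105 #2:4@95] asks=[-]
After op 4 [order #4] limit_buy(price=97, qty=3): fills=none; bids=[#1:7@105 #4:3@97 #2:4@95] asks=[-]
After op 5 [order #5] limit_buy(price=102, qty=2): fills=none; bids=[#1:7@105 #5:2@102 #4:3@97 #2:4@95] asks=[-]

Answer: bid=105 ask=-
bid=105 ask=-
bid=105 ask=-
bid=105 ask=-
bid=105 ask=-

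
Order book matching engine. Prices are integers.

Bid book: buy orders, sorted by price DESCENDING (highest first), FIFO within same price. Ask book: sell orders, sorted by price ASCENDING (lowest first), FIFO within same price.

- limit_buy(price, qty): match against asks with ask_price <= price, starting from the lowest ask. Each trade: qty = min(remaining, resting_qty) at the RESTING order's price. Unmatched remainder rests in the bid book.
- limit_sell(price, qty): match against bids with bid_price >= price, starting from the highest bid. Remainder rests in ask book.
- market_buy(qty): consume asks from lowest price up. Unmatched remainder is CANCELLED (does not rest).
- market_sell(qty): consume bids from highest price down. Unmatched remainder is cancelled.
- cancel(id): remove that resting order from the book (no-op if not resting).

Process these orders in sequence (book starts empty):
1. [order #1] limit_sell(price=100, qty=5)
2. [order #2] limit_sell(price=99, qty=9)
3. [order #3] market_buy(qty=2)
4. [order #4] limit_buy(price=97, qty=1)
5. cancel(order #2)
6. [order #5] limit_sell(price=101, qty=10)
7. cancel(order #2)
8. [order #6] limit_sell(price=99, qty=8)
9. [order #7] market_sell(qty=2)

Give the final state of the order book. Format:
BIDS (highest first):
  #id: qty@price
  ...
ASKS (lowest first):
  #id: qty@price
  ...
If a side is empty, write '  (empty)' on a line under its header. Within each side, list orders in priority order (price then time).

After op 1 [order #1] limit_sell(price=100, qty=5): fills=none; bids=[-] asks=[#1:5@100]
After op 2 [order #2] limit_sell(price=99, qty=9): fills=none; bids=[-] asks=[#2:9@99 #1:5@100]
After op 3 [order #3] market_buy(qty=2): fills=#3x#2:2@99; bids=[-] asks=[#2:7@99 #1:5@100]
After op 4 [order #4] limit_buy(price=97, qty=1): fills=none; bids=[#4:1@97] asks=[#2:7@99 #1:5@100]
After op 5 cancel(order #2): fills=none; bids=[#4:1@97] asks=[#1:5@100]
After op 6 [order #5] limit_sell(price=101, qty=10): fills=none; bids=[#4:1@97] asks=[#1:5@100 #5:10@101]
After op 7 cancel(order #2): fills=none; bids=[#4:1@97] asks=[#1:5@100 #5:10@101]
After op 8 [order #6] limit_sell(price=99, qty=8): fills=none; bids=[#4:1@97] asks=[#6:8@99 #1:5@100 #5:10@101]
After op 9 [order #7] market_sell(qty=2): fills=#4x#7:1@97; bids=[-] asks=[#6:8@99 #1:5@100 #5:10@101]

Answer: BIDS (highest first):
  (empty)
ASKS (lowest first):
  #6: 8@99
  #1: 5@100
  #5: 10@101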